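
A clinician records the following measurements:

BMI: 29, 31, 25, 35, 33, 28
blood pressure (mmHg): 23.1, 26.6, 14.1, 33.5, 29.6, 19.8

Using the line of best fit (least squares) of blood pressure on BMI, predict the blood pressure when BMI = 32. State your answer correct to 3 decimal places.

n = 6, Σx = 181, Σy = 146.7, Σxy = 4550.7, Σx² = 5525
Sxx = Σx² − (Σx)²/n = 5525 − 5460.166667 = 64.833333
Sxy = Σxy − (Σx)(Σy)/n = 4550.7 − 4425.45 = 125.25
b = Sxy/Sxx = 125.25/64.833333 = 1.931877
a = ȳ − b·x̄ = 24.45 − 1.931877·30.166667 = -33.828278
ŷ(32) = a + b·32 = -33.828278 + 1.931877·32 = 27.991774

27.992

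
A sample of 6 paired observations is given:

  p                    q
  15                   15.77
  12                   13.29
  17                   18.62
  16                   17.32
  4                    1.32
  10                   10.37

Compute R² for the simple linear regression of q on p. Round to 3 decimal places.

0.990

n = 6, Σx = 74, Σy = 76.69, Σxy = 1098.67, Σx² = 1030, Σy² = 1181.2831
Sxx = Σx² − (Σx)²/n = 1030 − 912.666667 = 117.333333
Sxy = Σxy − (Σx)(Σy)/n = 1098.67 − 945.843333 = 152.826667
Syy = Σy² − (Σy)²/n = 1181.2831 − 980.226017 = 201.057083
R² = Sxy²/(Sxx·Syy) = (152.826667)²/(117.333333·201.057083) = 0.990051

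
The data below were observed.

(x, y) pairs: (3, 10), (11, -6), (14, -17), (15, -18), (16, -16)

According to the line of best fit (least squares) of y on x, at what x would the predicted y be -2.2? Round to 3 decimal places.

n = 5, Σx = 59, Σy = -47, Σxy = -800, Σx² = 807
Sxx = Σx² − (Σx)²/n = 807 − 696.2 = 110.8
Sxy = Σxy − (Σx)(Σy)/n = -800 − (-554.6) = -245.4
b = Sxy/Sxx = -245.4/110.8 = -2.214801
a = ȳ − b·x̄ = -9.4 − (-2.214801)·11.8 = 16.734657
Set a + b·x = -2.2: x = (-2.2 − 16.734657) / (-2.214801) = 8.549144

8.549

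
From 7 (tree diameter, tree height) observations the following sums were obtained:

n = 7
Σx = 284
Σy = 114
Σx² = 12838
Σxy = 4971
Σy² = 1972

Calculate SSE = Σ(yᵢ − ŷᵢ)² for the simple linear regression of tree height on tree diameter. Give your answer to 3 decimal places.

24.514

Sxx = Σx² − (Σx)²/n = 12838 − 11522.285714 = 1315.714286
Sxy = Σxy − (Σx)(Σy)/n = 4971 − 4625.142857 = 345.857143
Syy = Σy² − (Σy)²/n = 1972 − 1856.571429 = 115.428571
b = Sxy/Sxx = 345.857143/1315.714286 = 0.262866
SSE = Syy − b·Sxy = 115.428571 − 0.262866·345.857143 = 24.514332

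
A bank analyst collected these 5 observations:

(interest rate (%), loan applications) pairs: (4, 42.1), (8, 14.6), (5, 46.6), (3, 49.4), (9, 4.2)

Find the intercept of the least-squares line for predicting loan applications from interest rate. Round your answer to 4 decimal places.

n = 5, Σx = 29, Σy = 156.9, Σxy = 704.2, Σx² = 195
Sxx = Σx² − (Σx)²/n = 195 − 168.2 = 26.8
Sxy = Σxy − (Σx)(Σy)/n = 704.2 − 910.02 = -205.82
b = Sxy/Sxx = -205.82/26.8 = -7.679851
a = ȳ − b·x̄ = 31.38 − (-7.679851)·5.8 = 75.923134

75.9231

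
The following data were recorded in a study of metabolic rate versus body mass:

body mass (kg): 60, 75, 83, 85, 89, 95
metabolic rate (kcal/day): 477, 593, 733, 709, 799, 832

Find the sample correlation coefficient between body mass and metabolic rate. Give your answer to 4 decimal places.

n = 6, Σx = 487, Σy = 4143, Σxy = 344350, Σx² = 40285, Σy² = 2949773
Sxx = Σx² − (Σx)²/n = 40285 − 39528.166667 = 756.833333
Sxy = Σxy − (Σx)(Σy)/n = 344350 − 336273.5 = 8076.5
Syy = Σy² − (Σy)²/n = 2949773 − 2860741.5 = 89031.5
r = Sxy/√(Sxx·Syy) = 8076.5/√(67382006.916667) = 8076.5/8208.654391 = 0.983901

0.9839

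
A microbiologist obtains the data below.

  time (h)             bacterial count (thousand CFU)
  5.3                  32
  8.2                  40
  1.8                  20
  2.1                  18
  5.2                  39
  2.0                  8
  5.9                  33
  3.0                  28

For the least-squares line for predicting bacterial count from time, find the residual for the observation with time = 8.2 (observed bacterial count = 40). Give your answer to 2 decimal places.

-3.92

n = 8, Σx = 33.5, Σy = 218, Σxy = 1068.9, Σx² = 177.83
Sxx = Σx² − (Σx)²/n = 177.83 − 140.28125 = 37.54875
Sxy = Σxy − (Σx)(Σy)/n = 1068.9 − 912.875 = 156.025
b = Sxy/Sxx = 156.025/37.54875 = 4.155265
a = ȳ − b·x̄ = 27.25 − 4.155265·4.1875 = 9.849829
ŷ(8.2) = 9.849829 + 4.155265·8.2 = 43.923000
residual = y − ŷ = 40 − 43.923000 = -3.923000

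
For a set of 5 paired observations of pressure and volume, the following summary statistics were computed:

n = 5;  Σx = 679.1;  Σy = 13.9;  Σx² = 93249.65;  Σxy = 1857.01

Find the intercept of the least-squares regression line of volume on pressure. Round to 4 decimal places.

Sxx = Σx² − (Σx)²/n = 93249.65 − 92235.362 = 1014.288
Sxy = Σxy − (Σx)(Σy)/n = 1857.01 − 1887.898 = -30.888
b = Sxy/Sxx = -30.888/1014.288 = -0.030453
a = ȳ − b·x̄ = 2.78 − (-0.030453)·135.82 = 6.916111

6.9161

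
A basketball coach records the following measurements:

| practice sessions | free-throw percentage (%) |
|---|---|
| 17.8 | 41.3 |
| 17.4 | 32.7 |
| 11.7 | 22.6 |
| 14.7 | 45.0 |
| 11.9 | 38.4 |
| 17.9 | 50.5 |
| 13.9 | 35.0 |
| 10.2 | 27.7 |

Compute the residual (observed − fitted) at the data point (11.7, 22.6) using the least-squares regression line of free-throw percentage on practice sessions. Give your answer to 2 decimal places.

-8.65

n = 8, Σx = 115.5, Σy = 293.2, Σxy = 4359.99, Σx² = 1731.85
Sxx = Σx² − (Σx)²/n = 1731.85 − 1667.53125 = 64.31875
Sxy = Σxy − (Σx)(Σy)/n = 4359.99 − 4233.075 = 126.915
b = Sxy/Sxx = 126.915/64.31875 = 1.973219
a = ȳ − b·x̄ = 36.65 − 1.973219·14.4375 = 8.161646
ŷ(11.7) = 8.161646 + 1.973219·11.7 = 31.248312
residual = y − ŷ = 22.6 − 31.248312 = -8.648312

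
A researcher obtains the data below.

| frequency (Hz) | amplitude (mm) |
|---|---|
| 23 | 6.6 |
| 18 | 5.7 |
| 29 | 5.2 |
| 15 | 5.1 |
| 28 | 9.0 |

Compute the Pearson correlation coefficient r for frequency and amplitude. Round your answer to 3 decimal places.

0.496

n = 5, Σx = 113, Σy = 31.6, Σxy = 733.7, Σx² = 2703, Σy² = 210.1
Sxx = Σx² − (Σx)²/n = 2703 − 2553.8 = 149.2
Sxy = Σxy − (Σx)(Σy)/n = 733.7 − 714.16 = 19.54
Syy = Σy² − (Σy)²/n = 210.1 − 199.712 = 10.388
r = Sxy/√(Sxx·Syy) = 19.54/√(1549.8896) = 19.54/39.368637 = 0.496334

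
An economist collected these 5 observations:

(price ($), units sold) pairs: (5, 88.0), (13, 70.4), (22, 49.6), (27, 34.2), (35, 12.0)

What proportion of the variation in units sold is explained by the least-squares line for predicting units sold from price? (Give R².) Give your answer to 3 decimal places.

0.996

n = 5, Σx = 102, Σy = 254.2, Σxy = 3789.8, Σx² = 2632, Σy² = 16473.96
Sxx = Σx² − (Σx)²/n = 2632 − 2080.8 = 551.2
Sxy = Σxy − (Σx)(Σy)/n = 3789.8 − 5185.68 = -1395.88
Syy = Σy² − (Σy)²/n = 16473.96 − 12923.528 = 3550.432
R² = Sxy²/(Sxx·Syy) = (-1395.88)²/(551.2·3550.432) = 0.995648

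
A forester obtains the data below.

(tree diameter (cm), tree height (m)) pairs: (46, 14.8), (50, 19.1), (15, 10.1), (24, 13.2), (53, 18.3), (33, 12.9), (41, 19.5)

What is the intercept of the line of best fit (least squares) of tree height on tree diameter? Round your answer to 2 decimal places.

n = 7, Σx = 262, Σy = 107.9, Σxy = 4299.2, Σx² = 10996
Sxx = Σx² − (Σx)²/n = 10996 − 9806.285714 = 1189.714286
Sxy = Σxy − (Σx)(Σy)/n = 4299.2 − 4038.542857 = 260.657143
b = Sxy/Sxx = 260.657143/1189.714286 = 0.219092
a = ȳ − b·x̄ = 15.414286 − 0.219092·37.428571 = 7.213977

7.21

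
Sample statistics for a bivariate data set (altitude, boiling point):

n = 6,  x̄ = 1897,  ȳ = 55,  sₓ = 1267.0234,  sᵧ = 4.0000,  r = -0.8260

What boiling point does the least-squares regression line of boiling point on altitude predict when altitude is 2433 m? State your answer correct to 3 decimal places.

b = r · sᵧ/sₓ = -0.826 · 4/1267.0234 = -0.002608
a = ȳ − b·x̄ = 55 − (-0.002608)·1897 = 59.946782
ŷ(2433) = a + b·2433 = 59.946782 + (-0.002608)·2433 = 53.602280

53.602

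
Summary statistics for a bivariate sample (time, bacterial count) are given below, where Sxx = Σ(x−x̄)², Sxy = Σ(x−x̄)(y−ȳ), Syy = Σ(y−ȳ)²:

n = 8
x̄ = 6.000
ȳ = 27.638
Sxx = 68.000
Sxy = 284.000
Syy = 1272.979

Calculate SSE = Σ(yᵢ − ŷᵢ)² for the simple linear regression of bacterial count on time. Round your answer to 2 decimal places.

b = Sxy/Sxx = 284/68 = 4.176471
SSE = Syy − b·Sxy = 1272.979 − 4.176471·284 = 86.861353

86.86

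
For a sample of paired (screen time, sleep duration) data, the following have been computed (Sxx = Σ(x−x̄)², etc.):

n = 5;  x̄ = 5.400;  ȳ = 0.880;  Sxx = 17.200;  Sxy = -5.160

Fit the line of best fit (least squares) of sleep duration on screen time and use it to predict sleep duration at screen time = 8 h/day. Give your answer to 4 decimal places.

0.1000

b = Sxy/Sxx = -5.16/17.2 = -0.3
a = ȳ − b·x̄ = 0.88 − (-0.3)·5.4 = 2.5
ŷ(8) = a + b·8 = 2.5 + (-0.3)·8 = 0.1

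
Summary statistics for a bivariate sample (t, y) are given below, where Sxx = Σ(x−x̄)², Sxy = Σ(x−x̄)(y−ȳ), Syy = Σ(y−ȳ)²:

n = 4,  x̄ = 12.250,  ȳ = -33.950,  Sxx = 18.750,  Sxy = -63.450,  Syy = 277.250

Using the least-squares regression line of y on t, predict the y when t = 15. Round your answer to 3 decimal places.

-43.256

b = Sxy/Sxx = -63.45/18.75 = -3.384
a = ȳ − b·x̄ = -33.95 − (-3.384)·12.25 = 7.504
ŷ(15) = a + b·15 = 7.504 + (-3.384)·15 = -43.256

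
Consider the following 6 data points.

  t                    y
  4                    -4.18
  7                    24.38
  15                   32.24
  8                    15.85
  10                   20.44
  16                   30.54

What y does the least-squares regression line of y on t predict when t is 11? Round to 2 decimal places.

22.28

n = 6, Σx = 60, Σy = 119.27, Σxy = 1457.38, Σx² = 710
Sxx = Σx² − (Σx)²/n = 710 − 600 = 110
Sxy = Σxy − (Σx)(Σy)/n = 1457.38 − 1192.7 = 264.68
b = Sxy/Sxx = 264.68/110 = 2.406182
a = ȳ − b·x̄ = 19.878333 − 2.406182·10 = -4.183485
ŷ(11) = a + b·11 = -4.183485 + 2.406182·11 = 22.284515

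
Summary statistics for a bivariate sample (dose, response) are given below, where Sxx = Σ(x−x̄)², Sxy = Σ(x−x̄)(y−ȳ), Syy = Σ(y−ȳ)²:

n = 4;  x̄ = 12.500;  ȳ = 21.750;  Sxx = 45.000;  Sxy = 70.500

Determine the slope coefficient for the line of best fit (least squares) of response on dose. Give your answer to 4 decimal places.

b = Sxy/Sxx = 70.5/45 = 1.566667

1.5667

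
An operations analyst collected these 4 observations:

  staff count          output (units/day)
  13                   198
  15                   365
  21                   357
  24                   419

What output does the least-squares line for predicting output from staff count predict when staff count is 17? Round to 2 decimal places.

316.25

n = 4, Σx = 73, Σy = 1339, Σxy = 25602, Σx² = 1411
Sxx = Σx² − (Σx)²/n = 1411 − 1332.25 = 78.75
Sxy = Σxy − (Σx)(Σy)/n = 25602 − 24436.75 = 1165.25
b = Sxy/Sxx = 1165.25/78.75 = 14.796825
a = ȳ − b·x̄ = 334.75 − 14.796825·18.25 = 64.707937
ŷ(17) = a + b·17 = 64.707937 + 14.796825·17 = 316.253968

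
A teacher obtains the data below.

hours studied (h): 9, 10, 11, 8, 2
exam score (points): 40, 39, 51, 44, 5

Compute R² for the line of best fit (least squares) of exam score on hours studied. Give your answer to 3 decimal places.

n = 5, Σx = 40, Σy = 179, Σxy = 1673, Σx² = 370, Σy² = 7683
Sxx = Σx² − (Σx)²/n = 370 − 320 = 50
Sxy = Σxy − (Σx)(Σy)/n = 1673 − 1432 = 241
Syy = Σy² − (Σy)²/n = 7683 − 6408.2 = 1274.8
R² = Sxy²/(Sxx·Syy) = (241)²/(50·1274.8) = 0.911217

0.911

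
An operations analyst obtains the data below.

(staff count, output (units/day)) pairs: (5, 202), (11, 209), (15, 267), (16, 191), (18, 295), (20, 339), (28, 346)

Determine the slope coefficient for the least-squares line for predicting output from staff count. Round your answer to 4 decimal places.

7.3984

n = 7, Σx = 113, Σy = 1849, Σxy = 32148, Σx² = 2135
Sxx = Σx² − (Σx)²/n = 2135 − 1824.142857 = 310.857143
Sxy = Σxy − (Σx)(Σy)/n = 32148 − 29848.142857 = 2299.857143
b = Sxy/Sxx = 2299.857143/310.857143 = 7.398438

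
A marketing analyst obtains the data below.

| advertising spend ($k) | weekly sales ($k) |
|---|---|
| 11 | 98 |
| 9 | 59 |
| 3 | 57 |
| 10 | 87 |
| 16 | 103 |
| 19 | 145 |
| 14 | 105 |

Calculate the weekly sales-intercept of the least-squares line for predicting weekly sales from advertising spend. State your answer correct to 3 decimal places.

31.652

n = 7, Σx = 82, Σy = 654, Σxy = 8523, Σx² = 1124
Sxx = Σx² − (Σx)²/n = 1124 − 960.571429 = 163.428571
Sxy = Σxy − (Σx)(Σy)/n = 8523 − 7661.142857 = 861.857143
b = Sxy/Sxx = 861.857143/163.428571 = 5.273601
a = ȳ − b·x̄ = 93.428571 − 5.273601·11.714286 = 31.652098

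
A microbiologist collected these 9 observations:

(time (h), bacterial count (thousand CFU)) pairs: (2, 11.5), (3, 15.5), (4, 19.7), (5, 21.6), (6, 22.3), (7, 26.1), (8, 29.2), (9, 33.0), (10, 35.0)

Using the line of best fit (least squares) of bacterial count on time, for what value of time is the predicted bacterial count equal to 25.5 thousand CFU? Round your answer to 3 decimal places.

6.612

n = 9, Σx = 54, Σy = 213.9, Σxy = 1453.4, Σx² = 384
Sxx = Σx² − (Σx)²/n = 384 − 324 = 60
Sxy = Σxy − (Σx)(Σy)/n = 1453.4 − 1283.4 = 170
b = Sxy/Sxx = 170/60 = 2.833333
a = ȳ − b·x̄ = 23.766667 − 2.833333·6 = 6.766667
Set a + b·x = 25.5: x = (25.5 − 6.766667) / 2.833333 = 6.611765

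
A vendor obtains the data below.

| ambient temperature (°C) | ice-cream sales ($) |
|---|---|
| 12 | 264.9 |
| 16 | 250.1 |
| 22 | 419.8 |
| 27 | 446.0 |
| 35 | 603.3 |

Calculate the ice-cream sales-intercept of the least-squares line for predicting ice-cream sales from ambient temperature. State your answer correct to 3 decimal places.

n = 5, Σx = 112, Σy = 1984.1, Σxy = 49573.5, Σx² = 2838
Sxx = Σx² − (Σx)²/n = 2838 − 2508.8 = 329.2
Sxy = Σxy − (Σx)(Σy)/n = 49573.5 − 44443.84 = 5129.66
b = Sxy/Sxx = 5129.66/329.2 = 15.582199
a = ȳ − b·x̄ = 396.82 − 15.582199·22.4 = 47.778736

47.779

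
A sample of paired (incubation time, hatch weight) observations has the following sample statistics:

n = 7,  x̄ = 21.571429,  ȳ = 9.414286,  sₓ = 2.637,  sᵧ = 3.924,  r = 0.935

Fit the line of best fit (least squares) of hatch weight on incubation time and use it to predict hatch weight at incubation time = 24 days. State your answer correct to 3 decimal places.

b = r · sᵧ/sₓ = 0.935 · 3.924/2.637 = 1.391331
a = ȳ − b·x̄ = 9.414286 − 1.391331·21.571429 = -20.598713
ŷ(24) = a + b·24 = -20.598713 + 1.391331·24 = 12.793232

12.793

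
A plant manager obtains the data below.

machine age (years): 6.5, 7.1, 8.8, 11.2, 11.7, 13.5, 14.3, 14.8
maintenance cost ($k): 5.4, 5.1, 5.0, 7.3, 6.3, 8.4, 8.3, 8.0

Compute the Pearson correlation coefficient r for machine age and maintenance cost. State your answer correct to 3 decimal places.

n = 8, Σx = 87.9, Σy = 53.8, Σxy = 621.27, Σx² = 1038.21, Σy² = 376.6
Sxx = Σx² − (Σx)²/n = 1038.21 − 965.80125 = 72.40875
Sxy = Σxy − (Σx)(Σy)/n = 621.27 − 591.1275 = 30.1425
Syy = Σy² − (Σy)²/n = 376.6 − 361.805 = 14.795
r = Sxy/√(Sxx·Syy) = 30.1425/√(1071.287456) = 30.1425/32.730528 = 0.920929

0.921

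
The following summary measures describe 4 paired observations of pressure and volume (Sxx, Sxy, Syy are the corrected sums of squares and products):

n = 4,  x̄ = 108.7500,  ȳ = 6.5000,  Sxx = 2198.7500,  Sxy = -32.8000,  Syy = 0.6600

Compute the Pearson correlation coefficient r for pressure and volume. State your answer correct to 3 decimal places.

-0.861

r = Sxy/√(Sxx·Syy) = -32.8/√(1451.175) = -32.8/38.094291 = -0.861021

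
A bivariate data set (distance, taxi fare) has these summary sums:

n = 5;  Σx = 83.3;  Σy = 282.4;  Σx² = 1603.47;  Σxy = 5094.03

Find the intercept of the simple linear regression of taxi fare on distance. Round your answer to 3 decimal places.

Sxx = Σx² − (Σx)²/n = 1603.47 − 1387.778 = 215.692
Sxy = Σxy − (Σx)(Σy)/n = 5094.03 − 4704.784 = 389.246
b = Sxy/Sxx = 389.246/215.692 = 1.804638
a = ȳ − b·x̄ = 56.48 − 1.804638·16.66 = 26.414729

26.415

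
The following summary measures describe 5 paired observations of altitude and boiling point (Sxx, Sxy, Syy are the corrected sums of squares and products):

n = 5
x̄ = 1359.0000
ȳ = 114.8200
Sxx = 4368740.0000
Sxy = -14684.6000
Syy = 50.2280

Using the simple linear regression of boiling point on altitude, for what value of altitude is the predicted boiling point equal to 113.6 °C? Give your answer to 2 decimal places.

1721.96

b = Sxy/Sxx = -14684.6/4368740 = -0.003361
a = ȳ − b·x̄ = 114.82 − (-0.003361)·1359 = 119.387992
Set a + b·x = 113.6: x = (113.6 − 119.387992) / (-0.003361) = 1721.955940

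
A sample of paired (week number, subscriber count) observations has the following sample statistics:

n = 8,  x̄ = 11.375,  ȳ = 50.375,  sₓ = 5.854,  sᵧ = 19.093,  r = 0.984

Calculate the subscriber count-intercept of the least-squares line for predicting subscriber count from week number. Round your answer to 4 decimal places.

13.8687

b = r · sᵧ/sₓ = 0.984 · 19.093/5.854 = 3.209346
a = ȳ − b·x̄ = 50.375 − 3.209346·11.375 = 13.868688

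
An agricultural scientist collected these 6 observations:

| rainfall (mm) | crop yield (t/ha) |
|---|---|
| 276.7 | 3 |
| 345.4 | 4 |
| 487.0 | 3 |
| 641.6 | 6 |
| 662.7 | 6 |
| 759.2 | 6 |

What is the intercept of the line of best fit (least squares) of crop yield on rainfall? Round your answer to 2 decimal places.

n = 6, Σx = 3172.6, Σy = 28, Σxy = 16053.7, Σx² = 1860239.54
Sxx = Σx² − (Σx)²/n = 1860239.54 − 1677565.126667 = 182674.413333
Sxy = Σxy − (Σx)(Σy)/n = 16053.7 − 14805.466667 = 1248.233333
b = Sxy/Sxx = 1248.233333/182674.413333 = 0.006833
a = ȳ − b·x̄ = 4.666667 − 0.006833·528.766667 = 1.053549

1.05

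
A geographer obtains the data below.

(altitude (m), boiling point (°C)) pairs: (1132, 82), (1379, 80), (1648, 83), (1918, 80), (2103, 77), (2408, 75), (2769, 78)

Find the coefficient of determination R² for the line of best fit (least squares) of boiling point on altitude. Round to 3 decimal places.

n = 7, Σx = 13357, Σy = 555, Σxy = 1051881, Σx² = 27466127, Σy² = 44051
Sxx = Σx² − (Σx)²/n = 27466127 − 25487064.142857 = 1979062.857143
Sxy = Σxy − (Σx)(Σy)/n = 1051881 − 1059019.285714 = -7138.285714
Syy = Σy² − (Σy)²/n = 44051 − 44003.571429 = 47.428571
R² = Sxy²/(Sxx·Syy) = (-7138.285714)²/(1979062.857143·47.428571) = 0.542860

0.543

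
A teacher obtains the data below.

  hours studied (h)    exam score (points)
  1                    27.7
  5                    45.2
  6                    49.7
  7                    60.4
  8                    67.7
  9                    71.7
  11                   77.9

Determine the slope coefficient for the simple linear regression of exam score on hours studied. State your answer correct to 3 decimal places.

n = 7, Σx = 47, Σy = 400.3, Σxy = 3018.5, Σx² = 377
Sxx = Σx² − (Σx)²/n = 377 − 315.571429 = 61.428571
Sxy = Σxy − (Σx)(Σy)/n = 3018.5 − 2687.728571 = 330.771429
b = Sxy/Sxx = 330.771429/61.428571 = 5.384651

5.385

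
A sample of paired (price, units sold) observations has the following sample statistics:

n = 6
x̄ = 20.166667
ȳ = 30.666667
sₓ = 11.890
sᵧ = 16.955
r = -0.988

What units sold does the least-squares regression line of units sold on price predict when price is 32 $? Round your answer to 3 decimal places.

b = r · sᵧ/sₓ = -0.988 · 16.955/11.89 = -1.408876
a = ȳ − b·x̄ = 30.666667 − (-1.408876)·20.166667 = 59.079008
ŷ(32) = a + b·32 = 59.079008 + (-1.408876)·32 = 13.994964

13.995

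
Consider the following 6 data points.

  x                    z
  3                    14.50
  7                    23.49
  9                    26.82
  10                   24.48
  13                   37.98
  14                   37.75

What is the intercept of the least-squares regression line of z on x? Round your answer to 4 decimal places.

7.2879

n = 6, Σx = 56, Σy = 165.02, Σxy = 1716.35, Σx² = 604
Sxx = Σx² − (Σx)²/n = 604 − 522.666667 = 81.333333
Sxy = Σxy − (Σx)(Σy)/n = 1716.35 − 1540.186667 = 176.163333
b = Sxy/Sxx = 176.163333/81.333333 = 2.165943
a = ȳ − b·x̄ = 27.503333 − 2.165943·9.333333 = 7.287869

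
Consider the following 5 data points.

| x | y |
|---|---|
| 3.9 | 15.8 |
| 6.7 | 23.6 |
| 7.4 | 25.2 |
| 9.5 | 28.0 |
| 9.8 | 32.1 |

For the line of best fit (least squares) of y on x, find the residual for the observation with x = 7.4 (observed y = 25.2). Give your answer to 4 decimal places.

n = 5, Σx = 37.3, Σy = 124.7, Σxy = 986.8, Σx² = 301.15
Sxx = Σx² − (Σx)²/n = 301.15 − 278.258 = 22.892
Sxy = Σxy − (Σx)(Σy)/n = 986.8 − 930.262 = 56.538
b = Sxy/Sxx = 56.538/22.892 = 2.469771
a = ȳ − b·x̄ = 24.94 − 2.469771·7.46 = 6.515508
ŷ(7.4) = 6.515508 + 2.469771·7.4 = 24.791814
residual = y − ŷ = 25.2 − 24.791814 = 0.408186

0.4082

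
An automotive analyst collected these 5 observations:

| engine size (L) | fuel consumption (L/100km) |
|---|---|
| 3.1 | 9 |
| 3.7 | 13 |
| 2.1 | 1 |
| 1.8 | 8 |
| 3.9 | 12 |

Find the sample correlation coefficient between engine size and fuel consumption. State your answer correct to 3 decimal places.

0.775

n = 5, Σx = 14.6, Σy = 43, Σxy = 139.3, Σx² = 46.16, Σy² = 459
Sxx = Σx² − (Σx)²/n = 46.16 − 42.632 = 3.528
Sxy = Σxy − (Σx)(Σy)/n = 139.3 − 125.56 = 13.74
Syy = Σy² − (Σy)²/n = 459 − 369.8 = 89.2
r = Sxy/√(Sxx·Syy) = 13.74/√(314.6976) = 13.74/17.739718 = 0.774533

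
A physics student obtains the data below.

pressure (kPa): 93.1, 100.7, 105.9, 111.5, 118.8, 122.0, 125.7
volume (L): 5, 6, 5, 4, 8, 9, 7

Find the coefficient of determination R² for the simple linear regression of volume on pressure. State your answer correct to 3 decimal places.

n = 7, Σx = 777.7, Σy = 44, Σxy = 4973.5, Σx² = 87253.09, Σy² = 296
Sxx = Σx² − (Σx)²/n = 87253.09 − 86402.47 = 850.62
Sxy = Σxy − (Σx)(Σy)/n = 4973.5 − 4888.4 = 85.1
Syy = Σy² − (Σy)²/n = 296 − 276.571429 = 19.428571
R² = Sxy²/(Sxx·Syy) = (85.1)²/(850.62·19.428571) = 0.438210

0.438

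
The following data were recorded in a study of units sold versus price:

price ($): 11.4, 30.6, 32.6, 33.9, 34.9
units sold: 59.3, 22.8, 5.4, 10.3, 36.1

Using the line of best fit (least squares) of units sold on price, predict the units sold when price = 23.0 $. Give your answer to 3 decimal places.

36.871

n = 5, Σx = 143.4, Σy = 133.9, Σxy = 3158.8, Σx² = 4496.3
Sxx = Σx² − (Σx)²/n = 4496.3 − 4112.712 = 383.588
Sxy = Σxy − (Σx)(Σy)/n = 3158.8 − 3840.252 = -681.452
b = Sxy/Sxx = -681.452/383.588 = -1.776521
a = ȳ − b·x̄ = 26.78 − (-1.776521)·28.68 = 77.730612
ŷ(23.0) = a + b·23.0 = 77.730612 + (-1.776521)·23 = 36.870637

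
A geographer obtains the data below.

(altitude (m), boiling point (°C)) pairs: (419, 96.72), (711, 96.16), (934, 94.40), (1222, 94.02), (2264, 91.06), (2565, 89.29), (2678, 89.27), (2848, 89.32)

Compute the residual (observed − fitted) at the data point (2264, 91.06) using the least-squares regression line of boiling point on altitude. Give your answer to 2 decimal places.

0.31

n = 8, Σx = 13641, Σy = 740.24, Σxy = 1240594.59, Σx² = 30034431
Sxx = Σx² − (Σx)²/n = 30034431 − 23259610.125 = 6774820.875
Sxy = Σxy − (Σx)(Σy)/n = 1240594.59 − 1262201.73 = -21607.14
b = Sxy/Sxx = -21607.14/6774820.875 = -0.003189
a = ȳ − b·x̄ = 92.53 − (-0.003189)·1705.125 = 97.968206
ŷ(2264) = 97.968206 + (-0.003189)·2264 = 90.747563
residual = y − ŷ = 91.06 − 90.747563 = 0.312437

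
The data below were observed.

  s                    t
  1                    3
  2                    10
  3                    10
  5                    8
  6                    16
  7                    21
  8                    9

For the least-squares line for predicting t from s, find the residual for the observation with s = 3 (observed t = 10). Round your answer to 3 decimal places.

n = 7, Σx = 32, Σy = 77, Σxy = 408, Σx² = 188
Sxx = Σx² − (Σx)²/n = 188 − 146.285714 = 41.714286
Sxy = Σxy − (Σx)(Σy)/n = 408 − 352 = 56
b = Sxy/Sxx = 56/41.714286 = 1.342466
a = ȳ − b·x̄ = 11 − 1.342466·4.571429 = 4.863014
ŷ(3) = 4.863014 + 1.342466·3 = 8.890411
residual = y − ŷ = 10 − 8.890411 = 1.109589

1.110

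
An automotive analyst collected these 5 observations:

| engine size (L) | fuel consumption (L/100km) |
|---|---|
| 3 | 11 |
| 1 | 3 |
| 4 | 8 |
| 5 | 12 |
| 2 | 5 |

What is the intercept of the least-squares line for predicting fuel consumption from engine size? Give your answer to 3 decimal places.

n = 5, Σx = 15, Σy = 39, Σxy = 138, Σx² = 55
Sxx = Σx² − (Σx)²/n = 55 − 45 = 10
Sxy = Σxy − (Σx)(Σy)/n = 138 − 117 = 21
b = Sxy/Sxx = 21/10 = 2.1
a = ȳ − b·x̄ = 7.8 − 2.1·3 = 1.5

1.500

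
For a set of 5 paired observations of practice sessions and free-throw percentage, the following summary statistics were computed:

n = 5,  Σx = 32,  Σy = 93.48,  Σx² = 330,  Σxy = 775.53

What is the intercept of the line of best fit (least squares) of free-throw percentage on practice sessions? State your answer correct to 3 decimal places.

Sxx = Σx² − (Σx)²/n = 330 − 204.8 = 125.2
Sxy = Σxy − (Σx)(Σy)/n = 775.53 − 598.272 = 177.258
b = Sxy/Sxx = 177.258/125.2 = 1.415799
a = ȳ − b·x̄ = 18.696 − 1.415799·6.4 = 9.634888

9.635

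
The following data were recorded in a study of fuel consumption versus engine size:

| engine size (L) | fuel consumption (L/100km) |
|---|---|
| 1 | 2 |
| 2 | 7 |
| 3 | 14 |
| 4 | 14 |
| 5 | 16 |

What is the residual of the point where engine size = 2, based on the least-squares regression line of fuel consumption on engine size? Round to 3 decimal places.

-0.100

n = 5, Σx = 15, Σy = 53, Σxy = 194, Σx² = 55
Sxx = Σx² − (Σx)²/n = 55 − 45 = 10
Sxy = Σxy − (Σx)(Σy)/n = 194 − 159 = 35
b = Sxy/Sxx = 35/10 = 3.5
a = ȳ − b·x̄ = 10.6 − 3.5·3 = 0.1
ŷ(2) = 0.1 + 3.5·2 = 7.1
residual = y − ŷ = 7 − 7.1 = -0.1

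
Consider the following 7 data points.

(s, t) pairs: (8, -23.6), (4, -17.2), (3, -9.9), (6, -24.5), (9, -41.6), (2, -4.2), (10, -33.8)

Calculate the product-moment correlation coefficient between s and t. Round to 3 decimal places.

-0.931

n = 7, Σx = 42, Σy = -154.8, Σxy = -1155.1, Σx² = 310, Σy² = 4441.7
Sxx = Σx² − (Σx)²/n = 310 − 252 = 58
Sxy = Σxy − (Σx)(Σy)/n = -1155.1 − (-928.8) = -226.3
Syy = Σy² − (Σy)²/n = 4441.7 − 3423.291429 = 1018.408571
r = Sxy/√(Sxx·Syy) = -226.3/√(59067.697143) = -226.3/243.038468 = -0.931128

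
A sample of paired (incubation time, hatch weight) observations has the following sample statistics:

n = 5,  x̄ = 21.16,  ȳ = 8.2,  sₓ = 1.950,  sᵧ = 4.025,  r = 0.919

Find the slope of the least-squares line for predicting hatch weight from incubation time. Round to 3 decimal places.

1.897

b = r · sᵧ/sₓ = 0.919 · 4.025/1.95 = 1.896910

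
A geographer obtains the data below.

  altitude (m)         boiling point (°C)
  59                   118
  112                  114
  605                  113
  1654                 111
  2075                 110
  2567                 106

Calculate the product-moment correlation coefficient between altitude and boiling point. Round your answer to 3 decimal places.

-0.928

n = 6, Σx = 7072, Σy = 672, Σxy = 772041, Σx² = 14012880, Σy² = 75346
Sxx = Σx² − (Σx)²/n = 14012880 − 8335530.666667 = 5677349.333333
Sxy = Σxy − (Σx)(Σy)/n = 772041 − 792064 = -20023
Syy = Σy² − (Σy)²/n = 75346 − 75264 = 82
r = Sxy/√(Sxx·Syy) = -20023/√(465542645.333333) = -20023/21576.437272 = -0.928003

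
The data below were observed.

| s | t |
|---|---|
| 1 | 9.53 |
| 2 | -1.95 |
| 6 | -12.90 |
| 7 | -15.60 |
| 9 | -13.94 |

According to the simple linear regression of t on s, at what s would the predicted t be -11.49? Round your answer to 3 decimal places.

6.573

n = 5, Σx = 25, Σy = -34.86, Σxy = -306.43, Σx² = 171
Sxx = Σx² − (Σx)²/n = 171 − 125 = 46
Sxy = Σxy − (Σx)(Σy)/n = -306.43 − (-174.3) = -132.13
b = Sxy/Sxx = -132.13/46 = -2.872391
a = ȳ − b·x̄ = -6.972 − (-2.872391)·5 = 7.389957
Set a + b·x = -11.49: x = (-11.49 − 7.389957) / (-2.872391) = 6.572905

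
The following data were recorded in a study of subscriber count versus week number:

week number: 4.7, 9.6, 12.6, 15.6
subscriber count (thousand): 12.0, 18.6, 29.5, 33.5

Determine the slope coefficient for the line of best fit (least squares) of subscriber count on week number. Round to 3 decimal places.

2.079

n = 4, Σx = 42.5, Σy = 93.6, Σxy = 1129.26, Σx² = 516.37
Sxx = Σx² − (Σx)²/n = 516.37 − 451.5625 = 64.8075
Sxy = Σxy − (Σx)(Σy)/n = 1129.26 − 994.5 = 134.76
b = Sxy/Sxx = 134.76/64.8075 = 2.079389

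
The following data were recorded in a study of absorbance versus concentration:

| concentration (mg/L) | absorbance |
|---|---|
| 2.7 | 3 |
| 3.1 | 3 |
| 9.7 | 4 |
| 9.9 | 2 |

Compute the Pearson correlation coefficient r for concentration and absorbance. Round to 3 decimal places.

-0.020

n = 4, Σx = 25.4, Σy = 12, Σxy = 76, Σx² = 209, Σy² = 38
Sxx = Σx² − (Σx)²/n = 209 − 161.29 = 47.71
Sxy = Σxy − (Σx)(Σy)/n = 76 − 76.2 = -0.2
Syy = Σy² − (Σy)²/n = 38 − 36 = 2
r = Sxy/√(Sxx·Syy) = -0.2/√(95.42) = -0.2/9.768316 = -0.020474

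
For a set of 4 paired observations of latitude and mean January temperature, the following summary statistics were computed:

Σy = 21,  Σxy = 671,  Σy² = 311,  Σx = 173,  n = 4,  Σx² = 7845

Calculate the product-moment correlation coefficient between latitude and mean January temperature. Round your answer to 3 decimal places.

-0.879

Sxx = Σx² − (Σx)²/n = 7845 − 7482.25 = 362.75
Sxy = Σxy − (Σx)(Σy)/n = 671 − 908.25 = -237.25
Syy = Σy² − (Σy)²/n = 311 − 110.25 = 200.75
r = Sxy/√(Sxx·Syy) = -237.25/√(72822.0625) = -237.25/269.855633 = -0.879174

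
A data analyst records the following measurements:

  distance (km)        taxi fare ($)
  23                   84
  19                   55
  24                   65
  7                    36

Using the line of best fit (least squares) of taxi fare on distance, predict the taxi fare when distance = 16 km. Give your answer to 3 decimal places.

54.964

n = 4, Σx = 73, Σy = 240, Σxy = 4789, Σx² = 1515
Sxx = Σx² − (Σx)²/n = 1515 − 1332.25 = 182.75
Sxy = Σxy − (Σx)(Σy)/n = 4789 − 4380 = 409
b = Sxy/Sxx = 409/182.75 = 2.238030
a = ȳ − b·x̄ = 60 − 2.238030·18.25 = 19.155951
ŷ(16) = a + b·16 = 19.155951 + 2.238030·16 = 54.964432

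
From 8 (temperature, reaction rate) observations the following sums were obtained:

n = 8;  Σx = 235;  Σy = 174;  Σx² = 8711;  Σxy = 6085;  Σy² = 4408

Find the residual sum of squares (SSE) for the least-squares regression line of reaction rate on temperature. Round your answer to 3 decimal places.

Sxx = Σx² − (Σx)²/n = 8711 − 6903.125 = 1807.875
Sxy = Σxy − (Σx)(Σy)/n = 6085 − 5111.25 = 973.75
Syy = Σy² − (Σy)²/n = 4408 − 3784.5 = 623.5
b = Sxy/Sxx = 973.75/1807.875 = 0.538616
SSE = Syy − b·Sxy = 623.5 − 0.538616·973.75 = 99.022886

99.023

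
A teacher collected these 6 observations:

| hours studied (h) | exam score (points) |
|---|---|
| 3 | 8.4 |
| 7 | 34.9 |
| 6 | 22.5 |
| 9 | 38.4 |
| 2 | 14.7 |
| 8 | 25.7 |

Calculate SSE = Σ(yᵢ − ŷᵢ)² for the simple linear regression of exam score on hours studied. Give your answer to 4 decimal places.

144.7766

n = 6, Σx = 35, Σy = 144.6, Σxy = 985.1, Σx² = 243, Σy² = 4145.96
Sxx = Σx² − (Σx)²/n = 243 − 204.166667 = 38.833333
Sxy = Σxy − (Σx)(Σy)/n = 985.1 − 843.5 = 141.6
Syy = Σy² − (Σy)²/n = 4145.96 − 3484.86 = 661.1
b = Sxy/Sxx = 141.6/38.833333 = 3.646352
SSE = Syy − b·Sxy = 661.1 − 3.646352·141.6 = 144.776567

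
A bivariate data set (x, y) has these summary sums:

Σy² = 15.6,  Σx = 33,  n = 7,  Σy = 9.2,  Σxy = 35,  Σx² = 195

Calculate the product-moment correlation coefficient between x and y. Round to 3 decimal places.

-0.712

Sxx = Σx² − (Σx)²/n = 195 − 155.571429 = 39.428571
Sxy = Σxy − (Σx)(Σy)/n = 35 − 43.371429 = -8.371429
Syy = Σy² − (Σy)²/n = 15.6 − 12.091429 = 3.508571
r = Sxy/√(Sxx·Syy) = -8.371429/√(138.337959) = -8.371429/11.761716 = -0.711752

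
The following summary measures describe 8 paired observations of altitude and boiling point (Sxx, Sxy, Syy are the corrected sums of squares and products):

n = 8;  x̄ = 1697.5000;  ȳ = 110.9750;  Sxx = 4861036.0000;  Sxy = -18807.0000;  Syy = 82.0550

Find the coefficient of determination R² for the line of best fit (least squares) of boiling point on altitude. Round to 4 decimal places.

R² = Sxy²/(Sxx·Syy) = (-18807)²/(4861036·82.055) = 0.886758

0.8868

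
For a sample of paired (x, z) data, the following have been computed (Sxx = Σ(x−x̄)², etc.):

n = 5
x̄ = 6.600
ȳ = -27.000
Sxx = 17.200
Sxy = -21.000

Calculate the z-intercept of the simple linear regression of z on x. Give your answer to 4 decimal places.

-18.9419

b = Sxy/Sxx = -21/17.2 = -1.220930
a = ȳ − b·x̄ = -27 − (-1.220930)·6.6 = -18.941860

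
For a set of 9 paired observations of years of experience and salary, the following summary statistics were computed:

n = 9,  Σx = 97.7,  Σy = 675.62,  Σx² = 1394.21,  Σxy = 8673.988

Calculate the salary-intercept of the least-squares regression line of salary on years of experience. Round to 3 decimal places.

Sxx = Σx² − (Σx)²/n = 1394.21 − 1060.587778 = 333.622222
Sxy = Σxy − (Σx)(Σy)/n = 8673.988 − 7334.230444 = 1339.757556
b = Sxy/Sxx = 1339.757556/333.622222 = 4.015792
a = ȳ − b·x̄ = 75.068889 − 4.015792·10.855556 = 31.475232

31.475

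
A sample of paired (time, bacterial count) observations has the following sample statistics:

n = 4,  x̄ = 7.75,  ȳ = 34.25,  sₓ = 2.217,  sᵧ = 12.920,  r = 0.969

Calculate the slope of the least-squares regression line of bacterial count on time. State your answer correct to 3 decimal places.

5.647

b = r · sᵧ/sₓ = 0.969 · 12.92/2.217 = 5.647037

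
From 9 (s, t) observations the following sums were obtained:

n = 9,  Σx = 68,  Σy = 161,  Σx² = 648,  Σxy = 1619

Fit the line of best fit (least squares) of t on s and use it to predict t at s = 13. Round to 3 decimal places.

Sxx = Σx² − (Σx)²/n = 648 − 513.777778 = 134.222222
Sxy = Σxy − (Σx)(Σy)/n = 1619 − 1216.444444 = 402.555556
b = Sxy/Sxx = 402.555556/134.222222 = 2.999172
a = ȳ − b·x̄ = 17.888889 − 2.999172·7.555556 = -4.771523
ŷ(13) = a + b·13 = -4.771523 + 2.999172·13 = 34.217715

34.218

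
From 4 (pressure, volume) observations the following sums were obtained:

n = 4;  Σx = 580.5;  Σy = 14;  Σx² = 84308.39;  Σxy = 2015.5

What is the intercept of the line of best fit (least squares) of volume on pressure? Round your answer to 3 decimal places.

40.739

Sxx = Σx² − (Σx)²/n = 84308.39 − 84245.0625 = 63.3275
Sxy = Σxy − (Σx)(Σy)/n = 2015.5 − 2031.75 = -16.25
b = Sxy/Sxx = -16.25/63.3275 = -0.256603
a = ȳ − b·x̄ = 3.5 − (-0.256603)·145.125 = 40.739450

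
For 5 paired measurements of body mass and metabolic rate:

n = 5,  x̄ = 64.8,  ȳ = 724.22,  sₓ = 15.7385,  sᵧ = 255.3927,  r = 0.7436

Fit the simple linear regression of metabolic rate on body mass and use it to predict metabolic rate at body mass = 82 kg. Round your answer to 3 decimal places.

b = r · sᵧ/sₓ = 0.7436 · 255.3927/15.7385 = 12.066589
a = ȳ − b·x̄ = 724.22 − 12.066589·64.8 = -57.694970
ŷ(82) = a + b·82 = -57.694970 + 12.066589·82 = 931.765332

931.765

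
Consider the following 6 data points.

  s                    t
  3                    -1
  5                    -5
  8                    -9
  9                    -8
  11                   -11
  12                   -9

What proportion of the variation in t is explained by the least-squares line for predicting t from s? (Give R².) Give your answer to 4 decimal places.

0.8352

n = 6, Σx = 48, Σy = -43, Σxy = -401, Σx² = 444, Σy² = 373
Sxx = Σx² − (Σx)²/n = 444 − 384 = 60
Sxy = Σxy − (Σx)(Σy)/n = -401 − (-344) = -57
Syy = Σy² − (Σy)²/n = 373 − 308.166667 = 64.833333
R² = Sxy²/(Sxx·Syy) = (-57)²/(60·64.833333) = 0.835219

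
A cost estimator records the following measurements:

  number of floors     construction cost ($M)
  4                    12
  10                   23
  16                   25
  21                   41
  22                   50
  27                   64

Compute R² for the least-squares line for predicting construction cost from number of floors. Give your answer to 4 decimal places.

n = 6, Σx = 100, Σy = 215, Σxy = 4367, Σx² = 2026, Σy² = 9575
Sxx = Σx² − (Σx)²/n = 2026 − 1666.666667 = 359.333333
Sxy = Σxy − (Σx)(Σy)/n = 4367 − 3583.333333 = 783.666667
Syy = Σy² − (Σy)²/n = 9575 − 7704.166667 = 1870.833333
R² = Sxy²/(Sxx·Syy) = (783.666667)²/(359.333333·1870.833333) = 0.913545

0.9135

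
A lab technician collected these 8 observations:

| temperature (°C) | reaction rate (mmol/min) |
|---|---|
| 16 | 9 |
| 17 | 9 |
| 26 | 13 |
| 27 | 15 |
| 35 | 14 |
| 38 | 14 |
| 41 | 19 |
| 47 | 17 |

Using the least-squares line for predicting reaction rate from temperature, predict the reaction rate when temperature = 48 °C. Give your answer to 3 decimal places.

18.478

n = 8, Σx = 247, Σy = 110, Σxy = 3640, Σx² = 8509
Sxx = Σx² − (Σx)²/n = 8509 − 7626.125 = 882.875
Sxy = Σxy − (Σx)(Σy)/n = 3640 − 3396.25 = 243.75
b = Sxy/Sxx = 243.75/882.875 = 0.276087
a = ȳ − b·x̄ = 13.75 − 0.276087·30.875 = 5.225825
ŷ(48) = a + b·48 = 5.225825 + 0.276087·48 = 18.477984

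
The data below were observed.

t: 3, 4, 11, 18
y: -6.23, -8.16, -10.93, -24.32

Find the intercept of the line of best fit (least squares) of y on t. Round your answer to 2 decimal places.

-2.39

n = 4, Σx = 36, Σy = -49.64, Σxy = -609.32, Σx² = 470
Sxx = Σx² − (Σx)²/n = 470 − 324 = 146
Sxy = Σxy − (Σx)(Σy)/n = -609.32 − (-446.76) = -162.56
b = Sxy/Sxx = -162.56/146 = -1.113425
a = ȳ − b·x̄ = -12.41 − (-1.113425)·9 = -2.389178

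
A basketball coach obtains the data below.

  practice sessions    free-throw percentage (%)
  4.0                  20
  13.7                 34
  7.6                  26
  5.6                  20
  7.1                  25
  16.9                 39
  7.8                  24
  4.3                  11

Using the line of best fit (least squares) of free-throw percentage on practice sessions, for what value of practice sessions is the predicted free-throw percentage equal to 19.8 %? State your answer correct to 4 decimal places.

5.5036

n = 8, Σx = 67, Σy = 199, Σxy = 1926.5, Σx² = 708.16
Sxx = Σx² − (Σx)²/n = 708.16 − 561.125 = 147.035
Sxy = Σxy − (Σx)(Σy)/n = 1926.5 − 1666.625 = 259.875
b = Sxy/Sxx = 259.875/147.035 = 1.767436
a = ȳ − b·x̄ = 24.875 − 1.767436·8.375 = 10.072721
Set a + b·x = 19.8: x = (19.8 − 10.072721) / 1.767436 = 5.503609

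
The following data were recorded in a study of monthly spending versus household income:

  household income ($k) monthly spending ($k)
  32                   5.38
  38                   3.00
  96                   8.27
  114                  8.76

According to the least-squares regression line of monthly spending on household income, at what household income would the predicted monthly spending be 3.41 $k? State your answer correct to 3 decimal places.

n = 4, Σx = 280, Σy = 25.41, Σxy = 2078.72, Σx² = 24680
Sxx = Σx² − (Σx)²/n = 24680 − 19600 = 5080
Sxy = Σxy − (Σx)(Σy)/n = 2078.72 − 1778.7 = 300.02
b = Sxy/Sxx = 300.02/5080 = 0.059059
a = ȳ − b·x̄ = 6.3525 − 0.059059·70 = 2.218366
Set a + b·x = 3.41: x = (3.41 − 2.218366) / 0.059059 = 20.176988

20.177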